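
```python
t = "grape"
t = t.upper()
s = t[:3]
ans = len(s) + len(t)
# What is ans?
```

Trace:
`t = "grape"` → t = 'grape'
`t = t.upper()` → t = 'GRAPE'
`s = t[:3]` → s = 'GRA'
`ans = len(s) + len(t)` → ans = 8
So ans = 8

Answer: 8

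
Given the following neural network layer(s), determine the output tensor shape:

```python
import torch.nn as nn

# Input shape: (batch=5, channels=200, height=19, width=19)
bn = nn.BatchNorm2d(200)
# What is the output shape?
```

Input: (5, 200, 19, 19) -> Output: (5, 200, 19, 19)

Answer: (5, 200, 19, 19)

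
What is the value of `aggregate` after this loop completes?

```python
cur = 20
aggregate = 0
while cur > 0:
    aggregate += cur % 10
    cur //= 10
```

Sum digits of 20
`aggregate` takes the values: 0 → 2

Answer: 2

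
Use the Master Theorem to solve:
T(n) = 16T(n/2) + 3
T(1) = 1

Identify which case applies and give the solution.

a=16, b=2, f(n)=3. log_2(16) = 4. Since c=0 < 4, Case 1 applies: T(n) = Θ(n^log_b(a)) = O(n^4).

Answer: O(n^4) - Case 1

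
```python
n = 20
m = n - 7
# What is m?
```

Trace:
`n = 20` → n = 20
`m = n - 7` → m = 13
So m = 13

Answer: 13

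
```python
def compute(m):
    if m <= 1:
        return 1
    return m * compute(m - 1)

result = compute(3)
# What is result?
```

compute(3) = 3 * 2 * 1 = 6

Answer: 6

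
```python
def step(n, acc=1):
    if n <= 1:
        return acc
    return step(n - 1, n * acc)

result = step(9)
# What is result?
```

Accumulator trace (n, acc): (9, 1) -> (8, 9) -> (7, 72) -> (6, 504) -> (5, 3024) -> (4, 15120) -> (3, 60480) -> (2, 181440) -> (1, 362880) -> return 362880

Answer: 362880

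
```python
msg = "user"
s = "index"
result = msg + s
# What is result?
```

Trace:
`msg = "user"` → msg = 'user'
`s = "index"` → s = 'index'
`result = msg + s` → result = 'userindex'
So result = 'userindex'

Answer: 'userindex'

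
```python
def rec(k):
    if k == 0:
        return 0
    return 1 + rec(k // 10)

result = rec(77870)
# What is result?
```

Count of digits of 77870: 5

Answer: 5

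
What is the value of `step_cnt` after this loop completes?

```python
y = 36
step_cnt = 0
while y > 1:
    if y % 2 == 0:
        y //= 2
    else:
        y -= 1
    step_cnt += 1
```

Steps to reduce 36 to 1
`step_cnt` takes the values: 0 → 1 → 2 → 3 → 4 → 5 → 6

Answer: 6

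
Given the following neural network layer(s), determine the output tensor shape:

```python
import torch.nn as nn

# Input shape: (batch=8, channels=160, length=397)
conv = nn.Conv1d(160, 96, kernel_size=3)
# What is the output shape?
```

Input: (8, 160, 397) -> Output: (8, 96, 395)

Answer: (8, 96, 395)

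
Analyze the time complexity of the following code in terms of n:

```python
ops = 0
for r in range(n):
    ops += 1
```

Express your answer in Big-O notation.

Each loop level contributes: n. Multiplying the contributions gives O(n).

Answer: O(n)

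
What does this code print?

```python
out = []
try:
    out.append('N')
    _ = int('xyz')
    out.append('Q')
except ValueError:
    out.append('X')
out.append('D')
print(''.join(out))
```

Execution trace: 'N' (try body) → 'X' (except ValueError) → 'D' (after the try/except). Output: NXD

Answer: NXD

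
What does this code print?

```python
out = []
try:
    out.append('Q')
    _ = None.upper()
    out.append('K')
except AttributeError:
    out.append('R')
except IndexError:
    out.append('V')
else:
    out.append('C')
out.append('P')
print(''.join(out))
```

Execution trace: 'Q' (try body) → 'R' (except AttributeError) → 'P' (after the try/except). Output: QRP

Answer: QRP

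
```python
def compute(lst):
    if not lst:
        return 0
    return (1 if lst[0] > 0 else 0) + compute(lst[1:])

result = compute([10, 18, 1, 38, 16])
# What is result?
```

Count of positive elements in [10, 18, 1, 38, 16] = 5

Answer: 5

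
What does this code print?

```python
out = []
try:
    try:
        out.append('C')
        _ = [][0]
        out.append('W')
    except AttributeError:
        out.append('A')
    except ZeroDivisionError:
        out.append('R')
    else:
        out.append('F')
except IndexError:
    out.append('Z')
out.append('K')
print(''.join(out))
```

Execution trace: 'C' (try body) → 'Z' (outer except IndexError) → 'K' (after the try/except). Output: CZK

Answer: CZK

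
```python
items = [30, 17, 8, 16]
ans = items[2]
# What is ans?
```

Trace:
`items = [30, 17, 8, 16]` → items = [30, 17, 8, 16]
`ans = items[2]` → ans = 8
So ans = 8

Answer: 8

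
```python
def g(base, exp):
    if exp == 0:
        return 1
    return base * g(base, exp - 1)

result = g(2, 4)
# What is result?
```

g(2, 4) = 2 * 2 * 2 * 2 = 16

Answer: 16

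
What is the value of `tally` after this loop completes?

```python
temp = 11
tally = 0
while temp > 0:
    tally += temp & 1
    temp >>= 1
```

Count set bits in 11 (binary: 0b1011)
`tally` takes the values: 0 → 1 → 2 → 3

Answer: 3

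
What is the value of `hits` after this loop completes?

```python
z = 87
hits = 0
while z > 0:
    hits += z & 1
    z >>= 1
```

Count set bits in 87 (binary: 0b1010111)
`hits` takes the values: 0 → 1 → 2 → 3 → 4 → 5

Answer: 5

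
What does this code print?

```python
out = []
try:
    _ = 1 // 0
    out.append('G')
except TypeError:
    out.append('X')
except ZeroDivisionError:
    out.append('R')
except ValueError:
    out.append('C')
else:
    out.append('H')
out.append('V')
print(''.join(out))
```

Execution trace: 'R' (except ZeroDivisionError) → 'V' (after the try/except). Output: RV

Answer: RV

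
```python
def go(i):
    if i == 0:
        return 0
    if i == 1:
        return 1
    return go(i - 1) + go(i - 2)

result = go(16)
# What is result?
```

Build up from base cases: go(0)=0, go(1)=1, go(2)=1, go(3)=2, go(4)=3, go(5)=5, go(6)=8, ..., go(16)=987

Answer: 987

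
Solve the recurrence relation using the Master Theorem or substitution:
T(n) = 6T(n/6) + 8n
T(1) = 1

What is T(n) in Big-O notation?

By Master Theorem: a=6, b=6, f(n)=8n. Since log_6(6) = 1 and f(n) = Θ(n^1), Case 2 applies. T(n) = O(n log n).

Answer: O(n log n)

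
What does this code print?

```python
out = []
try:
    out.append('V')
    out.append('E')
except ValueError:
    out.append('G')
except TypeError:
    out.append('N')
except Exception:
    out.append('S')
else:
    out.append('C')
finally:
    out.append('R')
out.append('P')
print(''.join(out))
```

Execution trace: 'V' (try body) → 'E' (try body, no exception) → 'C' (else) → 'R' (finally) → 'P' (after the try/except). Output: VECRP

Answer: VECRP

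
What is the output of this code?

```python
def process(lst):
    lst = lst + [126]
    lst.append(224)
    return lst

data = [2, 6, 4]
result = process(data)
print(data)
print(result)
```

Key concept: rebinding parameter vs mutation.
Step by step:
`data = [2, 6, 4]` → data = [2, 6, 4]
`result = process(data)` → result = [2, 6, 4, 126, 224]
`print(data)` → prints [2, 6, 4]
`print(result)` → prints [2, 6, 4, 126, 224]

Answer:
[2, 6, 4]
[2, 6, 4, 126, 224]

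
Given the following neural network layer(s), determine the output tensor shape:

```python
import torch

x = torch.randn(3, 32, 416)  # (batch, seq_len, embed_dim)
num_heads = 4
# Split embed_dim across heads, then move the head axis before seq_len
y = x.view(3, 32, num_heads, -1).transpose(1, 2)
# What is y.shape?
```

Input: (3, 32, 416) -> head_dim = 416 // 4 = 104; after view: (3, 32, 4, 104) -> after transpose(1, 2): (3, 4, 32, 104) -> Output: (3, 4, 32, 104)

Answer: (3, 4, 32, 104)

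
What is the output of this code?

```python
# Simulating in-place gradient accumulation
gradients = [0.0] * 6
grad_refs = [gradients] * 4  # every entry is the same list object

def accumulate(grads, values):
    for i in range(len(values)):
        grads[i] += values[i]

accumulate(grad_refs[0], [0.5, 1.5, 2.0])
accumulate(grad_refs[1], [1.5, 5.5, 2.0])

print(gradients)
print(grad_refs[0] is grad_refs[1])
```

Key concept: gradient accumulation aliasing.
Step by step:
`gradients = [0.0] * 6` → gradients = [0.0, 0.0, 0.0, 0.0, 0.0, 0.0]
`grad_refs = [gradients] * 4` → grad_refs = [[0.0, 0.0, 0.0, 0.0, 0.0, 0.0], [0.0, 0.0, 0.0, 0.0, 0.0, 0.0], [0.0, 0.0, 0.0, 0.0, 0.0, 0.0], [0.0, 0.0, 0.0, 0.0, 0.0, 0.0]]
`accumulate(grad_refs[0], [0.5, 1.5, 2.0])` → gradients = [0.5, 1.5, 2.0, 0.0, 0.0, 0.0]; grad_refs = [[0.5, 1.5, 2.0, 0.0, 0.0, 0.0], [0.5, 1.5, 2.0, 0.0, 0.0, 0.0], [0.5, 1.5, 2.0, 0.0, 0.0, 0.0], [0.5, 1.5, 2.0, 0.0, 0.0, 0.0]]
`accumulate(grad_refs[1], [1.5, 5.5, 2.0])` → gradients = [2.0, 7.0, 4.0, 0.0, 0.0, 0.0]; grad_refs = [[2.0, 7.0, 4.0, 0.0, 0.0, 0.0], [2.0, 7.0, 4.0, 0.0, 0.0, 0.0], [2.0, 7.0, 4.0, 0.0, 0.0, 0.0], [2.0, 7.0, 4.0, 0.0, 0.0, 0.0]]
`print(gradients)` → prints [2.0, 7.0, 4.0, 0.0, 0.0, 0.0]
`print(grad_refs[0] is grad_refs[1])` → prints True

Answer:
[2.0, 7.0, 4.0, 0.0, 0.0, 0.0]
True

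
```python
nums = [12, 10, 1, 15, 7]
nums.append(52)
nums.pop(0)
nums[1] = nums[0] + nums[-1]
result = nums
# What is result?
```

Trace:
`nums = [12, 10, 1, 15, 7]` → nums = [12, 10, 1, 15, 7]
`nums.append(52)` → nums = [12, 10, 1, 15, 7, 52]
`nums.pop(0)` → nums = [10, 1, 15, 7, 52]
`nums[1] = nums[0] + nums[-1]` → nums = [10, 62, 15, 7, 52]
`result = nums` → result = [10, 62, 15, 7, 52]
So result = [10, 62, 15, 7, 52]

Answer: [10, 62, 15, 7, 52]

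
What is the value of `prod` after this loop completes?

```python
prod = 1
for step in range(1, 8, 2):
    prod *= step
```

Product of 1, 3, 5, ... up to 7
`prod` takes the values: 1 → 3 → 15 → 105

Answer: 105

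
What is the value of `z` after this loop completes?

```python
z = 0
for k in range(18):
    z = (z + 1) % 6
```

Increment mod 6, 18 times = 0
`z` takes the values: 0 → 1 → 2 → 3 → 4 → 5 → 0 → 1 → 2 → 3 → 4 → 5 → 0 → 1 → 2 → 3 → 4 → 5 → 0

Answer: 0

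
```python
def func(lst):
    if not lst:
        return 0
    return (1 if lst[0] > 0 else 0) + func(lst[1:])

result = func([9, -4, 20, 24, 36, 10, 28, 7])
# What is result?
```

Count of positive elements in [9, -4, 20, 24, 36, 10, 28, 7] = 7

Answer: 7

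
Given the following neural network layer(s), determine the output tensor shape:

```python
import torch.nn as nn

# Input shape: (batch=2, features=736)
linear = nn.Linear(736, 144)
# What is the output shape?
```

Input: (2, 736) -> Output: (2, 144)

Answer: (2, 144)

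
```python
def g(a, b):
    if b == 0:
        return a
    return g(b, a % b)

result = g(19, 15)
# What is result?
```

g(19, 15) -> g(15, 4) -> g(4, 3) -> g(3, 1) -> g(1, 0) -> 1

Answer: 1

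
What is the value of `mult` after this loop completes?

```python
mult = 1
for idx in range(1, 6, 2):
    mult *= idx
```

Product of 1, 3, 5, ... up to 5
`mult` takes the values: 1 → 3 → 15

Answer: 15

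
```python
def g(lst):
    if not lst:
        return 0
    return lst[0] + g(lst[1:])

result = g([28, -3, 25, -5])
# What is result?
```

28 + (-3) + 25 + (-5) + 0 = 45

Answer: 45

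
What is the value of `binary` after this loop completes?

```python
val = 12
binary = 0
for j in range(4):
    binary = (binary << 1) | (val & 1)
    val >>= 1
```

Reverse lowest 4 bits of 12
`binary` takes the values: 0 → 1 → 3

Answer: 3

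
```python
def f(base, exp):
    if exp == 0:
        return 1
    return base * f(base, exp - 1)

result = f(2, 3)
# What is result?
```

f(2, 3) = 2 * 2 * 2 = 8

Answer: 8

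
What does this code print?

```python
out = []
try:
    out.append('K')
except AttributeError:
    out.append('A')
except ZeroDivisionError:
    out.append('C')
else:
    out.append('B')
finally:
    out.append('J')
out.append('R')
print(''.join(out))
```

Execution trace: 'K' (try body, no exception) → 'B' (else) → 'J' (finally) → 'R' (after the try/except). Output: KBJR

Answer: KBJR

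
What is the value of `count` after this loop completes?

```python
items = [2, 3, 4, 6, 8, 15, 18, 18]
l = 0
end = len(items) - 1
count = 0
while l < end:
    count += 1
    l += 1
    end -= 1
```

Iterations until pointers meet (list length 8)
`count` takes the values: 0 → 1 → 2 → 3 → 4

Answer: 4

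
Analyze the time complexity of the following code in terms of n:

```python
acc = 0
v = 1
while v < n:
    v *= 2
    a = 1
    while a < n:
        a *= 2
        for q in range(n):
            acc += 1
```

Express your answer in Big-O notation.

Each loop level contributes: log n × log n × n. Multiplying the contributions gives O(n log² n).

Answer: O(n log² n)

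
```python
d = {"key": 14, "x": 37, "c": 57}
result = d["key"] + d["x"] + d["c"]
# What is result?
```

Trace:
`d = {"key": 14, "x": 37, "c": 57}` → d = {'key': 14, 'x': 37, 'c': 57}
`result = d["key"] + d["x"] + d["c"]` → result = 108
So result = 108

Answer: 108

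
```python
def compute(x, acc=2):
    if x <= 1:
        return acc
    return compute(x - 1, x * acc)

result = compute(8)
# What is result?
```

Accumulator trace (n, acc): (8, 2) -> (7, 16) -> (6, 112) -> (5, 672) -> (4, 3360) -> (3, 13440) -> (2, 40320) -> (1, 80640) -> return 80640

Answer: 80640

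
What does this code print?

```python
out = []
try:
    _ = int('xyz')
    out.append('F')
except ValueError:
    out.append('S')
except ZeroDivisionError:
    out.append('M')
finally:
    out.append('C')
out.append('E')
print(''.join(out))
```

Execution trace: 'S' (except ValueError) → 'C' (finally) → 'E' (after the try/except). Output: SCE

Answer: SCE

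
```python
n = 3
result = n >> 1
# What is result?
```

Trace:
`n = 3` → n = 3
`result = n >> 1` → result = 1
So result = 1

Answer: 1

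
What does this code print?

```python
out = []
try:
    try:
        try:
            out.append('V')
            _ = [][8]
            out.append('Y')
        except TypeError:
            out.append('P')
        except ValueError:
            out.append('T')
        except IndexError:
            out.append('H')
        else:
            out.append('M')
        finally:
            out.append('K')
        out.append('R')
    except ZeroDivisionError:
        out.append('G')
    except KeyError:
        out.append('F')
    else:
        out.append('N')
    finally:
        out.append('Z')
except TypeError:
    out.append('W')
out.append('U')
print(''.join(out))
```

Execution trace: 'V' (inner try body) → 'H' (inner except IndexError) → 'K' (inner finally) → 'R' (try body, no exception) → 'N' (else) → 'Z' (finally) → 'U' (after the try/except). Output: VHKRNZU

Answer: VHKRNZU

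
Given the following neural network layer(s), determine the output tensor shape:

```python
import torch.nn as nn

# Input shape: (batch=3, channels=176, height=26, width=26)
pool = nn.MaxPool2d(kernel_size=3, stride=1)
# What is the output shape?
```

Input: (3, 176, 26, 26) -> Output: (3, 176, 24, 24)

Answer: (3, 176, 24, 24)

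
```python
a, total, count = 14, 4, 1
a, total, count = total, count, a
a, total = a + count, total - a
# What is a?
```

Trace:
`a, total, count = 14, 4, 1` → a = 14; total = 4; count = 1
`a, total, count = total, count, a` → a = 4; total = 1; count = 14
`a, total = a + count, total - a` → a = 18; total = -3
So a = 18

Answer: 18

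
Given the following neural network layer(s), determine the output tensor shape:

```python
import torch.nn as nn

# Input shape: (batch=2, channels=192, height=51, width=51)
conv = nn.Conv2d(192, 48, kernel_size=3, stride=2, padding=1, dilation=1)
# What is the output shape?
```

Input: (2, 192, 51, 51) -> Output: (2, 48, 26, 26)

Answer: (2, 48, 26, 26)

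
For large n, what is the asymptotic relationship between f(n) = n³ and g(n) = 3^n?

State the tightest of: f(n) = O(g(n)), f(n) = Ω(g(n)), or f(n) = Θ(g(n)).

n³ vs 3^n: f(n) = O(g(n)) but not Ω(g(n)) — 3^n grows strictly faster than n³.

Answer: f(n) = O(g(n)) but not Ω(g(n)) — 3^n grows strictly faster than n³.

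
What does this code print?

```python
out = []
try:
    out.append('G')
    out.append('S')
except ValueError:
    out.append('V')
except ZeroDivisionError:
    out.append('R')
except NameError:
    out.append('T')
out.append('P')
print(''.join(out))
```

Execution trace: 'G' (try body) → 'S' (try body, no exception) → 'P' (after the try/except). Output: GSP

Answer: GSP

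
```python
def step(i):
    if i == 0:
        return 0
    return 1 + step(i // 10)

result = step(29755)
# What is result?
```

Count of digits of 29755: 5

Answer: 5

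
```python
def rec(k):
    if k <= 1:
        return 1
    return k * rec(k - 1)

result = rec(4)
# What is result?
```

rec(4) = 4 * 3 * 2 * 1 = 24

Answer: 24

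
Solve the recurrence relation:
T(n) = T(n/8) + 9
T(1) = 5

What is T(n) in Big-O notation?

Each step divides n by 8 and adds 9. After log_8(n) steps we reach T(1)=5. So T(n) = 9·log_8(n) + 5 = O(log n).

Answer: O(log n)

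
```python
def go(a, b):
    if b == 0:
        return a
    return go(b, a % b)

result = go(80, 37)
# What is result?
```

go(80, 37) -> go(37, 6) -> go(6, 1) -> go(1, 0) -> 1

Answer: 1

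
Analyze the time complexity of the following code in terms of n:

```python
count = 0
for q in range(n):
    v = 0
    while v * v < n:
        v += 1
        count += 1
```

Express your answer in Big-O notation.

Each loop level contributes: n × √n. Multiplying the contributions gives O(n√n).

Answer: O(n√n)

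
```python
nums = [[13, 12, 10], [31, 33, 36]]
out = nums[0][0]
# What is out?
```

Trace:
`nums = [[13, 12, 10], [31, 33, 36]]` → nums = [[13, 12, 10], [31, 33, 36]]
`out = nums[0][0]` → out = 13
So out = 13

Answer: 13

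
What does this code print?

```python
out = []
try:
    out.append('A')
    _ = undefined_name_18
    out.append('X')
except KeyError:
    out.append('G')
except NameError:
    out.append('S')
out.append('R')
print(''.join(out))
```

Execution trace: 'A' (try body) → 'S' (except NameError) → 'R' (after the try/except). Output: ASR

Answer: ASR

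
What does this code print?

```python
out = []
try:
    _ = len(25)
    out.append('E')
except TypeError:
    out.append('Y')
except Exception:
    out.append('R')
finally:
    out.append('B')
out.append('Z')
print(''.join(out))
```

Execution trace: 'Y' (except TypeError) → 'B' (finally) → 'Z' (after the try/except). Output: YBZ

Answer: YBZ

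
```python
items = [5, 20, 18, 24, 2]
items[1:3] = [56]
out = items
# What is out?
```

Trace:
`items = [5, 20, 18, 24, 2]` → items = [5, 20, 18, 24, 2]
`items[1:3] = [56]` → items = [5, 56, 24, 2]
`out = items` → out = [5, 56, 24, 2]
So out = [5, 56, 24, 2]

Answer: [5, 56, 24, 2]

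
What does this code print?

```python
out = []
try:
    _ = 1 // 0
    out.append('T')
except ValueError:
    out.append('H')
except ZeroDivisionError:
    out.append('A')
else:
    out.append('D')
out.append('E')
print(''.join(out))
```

Execution trace: 'A' (except ZeroDivisionError) → 'E' (after the try/except). Output: AE

Answer: AE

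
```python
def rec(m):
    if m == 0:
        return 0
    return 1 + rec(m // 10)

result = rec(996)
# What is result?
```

Count of digits of 996: 3

Answer: 3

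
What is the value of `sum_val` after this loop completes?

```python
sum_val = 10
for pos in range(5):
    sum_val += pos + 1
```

Start at 10, add 1 to 5 = 25
`sum_val` takes the values: 10 → 11 → 13 → 16 → 20 → 25

Answer: 25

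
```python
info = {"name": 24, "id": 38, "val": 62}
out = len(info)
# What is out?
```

Trace:
`info = {"name": 24, "id": 38, "val": 62}` → info = {'name': 24, 'id': 38, 'val': 62}
`out = len(info)` → out = 3
So out = 3

Answer: 3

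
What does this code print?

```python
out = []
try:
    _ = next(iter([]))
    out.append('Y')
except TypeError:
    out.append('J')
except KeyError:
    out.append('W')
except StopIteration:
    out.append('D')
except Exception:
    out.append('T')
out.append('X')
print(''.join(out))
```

Execution trace: 'D' (except StopIteration) → 'X' (after the try/except). Output: DX

Answer: DX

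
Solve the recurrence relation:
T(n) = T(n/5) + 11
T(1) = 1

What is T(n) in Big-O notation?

Each step divides n by 5 and adds 11. After log_5(n) steps we reach T(1)=1. So T(n) = 11·log_5(n) + 1 = O(log n).

Answer: O(log n)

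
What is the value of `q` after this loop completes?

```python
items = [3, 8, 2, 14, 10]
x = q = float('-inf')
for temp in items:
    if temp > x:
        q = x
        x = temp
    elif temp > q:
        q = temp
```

Second largest (with repeats) in [3, 8, 2, 14, 10]
`q` takes the values: -inf → 3 → 8 → 10

Answer: 10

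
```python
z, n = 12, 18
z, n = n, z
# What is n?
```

Trace:
`z, n = 12, 18` → z = 12; n = 18
`z, n = n, z` → z = 18; n = 12
So n = 12

Answer: 12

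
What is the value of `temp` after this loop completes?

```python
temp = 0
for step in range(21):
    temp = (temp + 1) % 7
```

Increment mod 7, 21 times = 0
`temp` takes the values: 0 → 1 → 2 → 3 → 4 → 5 → 6 → 0 → 1 → 2 → 3 → 4 → 5 → 6 → 0 → 1 → 2 → 3 → 4 → 5 → 6 → 0

Answer: 0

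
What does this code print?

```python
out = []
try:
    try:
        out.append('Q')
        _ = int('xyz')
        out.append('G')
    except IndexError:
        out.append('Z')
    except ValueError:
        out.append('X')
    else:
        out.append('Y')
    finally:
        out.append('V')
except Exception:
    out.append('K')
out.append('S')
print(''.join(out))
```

Execution trace: 'Q' (inner try body) → 'X' (inner except ValueError) → 'V' (inner finally) → 'S' (after the try/except). Output: QXVS

Answer: QXVS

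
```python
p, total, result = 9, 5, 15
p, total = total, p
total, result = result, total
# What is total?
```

Trace:
`p, total, result = 9, 5, 15` → p = 9; total = 5; result = 15
`p, total = total, p` → p = 5; total = 9
`total, result = result, total` → total = 15; result = 9
So total = 15

Answer: 15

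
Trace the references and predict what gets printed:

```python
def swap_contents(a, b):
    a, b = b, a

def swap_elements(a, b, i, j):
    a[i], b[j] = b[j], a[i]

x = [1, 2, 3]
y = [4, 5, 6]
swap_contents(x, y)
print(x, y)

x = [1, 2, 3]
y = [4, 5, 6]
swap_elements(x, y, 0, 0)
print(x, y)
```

Key concept: parameter rebinding vs mutation.
Step by step:
`x = [1, 2, 3]` → x = [1, 2, 3]
`y = [4, 5, 6]` → y = [4, 5, 6]
`swap_contents(x, y)` → no visible change to tracked variables
`print(x, y)` → prints [1, 2, 3] [4, 5, 6]
`x = [1, 2, 3]` → x = [1, 2, 3]
`y = [4, 5, 6]` → y = [4, 5, 6]
`swap_elements(x, y, 0, 0)` → x = [4, 2, 3]; y = [1, 5, 6]
`print(x, y)` → prints [4, 2, 3] [1, 5, 6]

Answer:
[1, 2, 3] [4, 5, 6]
[4, 2, 3] [1, 5, 6]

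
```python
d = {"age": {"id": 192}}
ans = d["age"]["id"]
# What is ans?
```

Trace:
`d = {"age": {"id": 192}}` → d = {'age': {'id': 192}}
`ans = d["age"]["id"]` → ans = 192
So ans = 192

Answer: 192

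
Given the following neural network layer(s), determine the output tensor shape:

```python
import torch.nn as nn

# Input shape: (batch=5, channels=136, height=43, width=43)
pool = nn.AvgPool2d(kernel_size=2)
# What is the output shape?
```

Input: (5, 136, 43, 43) -> Output: (5, 136, 21, 21)

Answer: (5, 136, 21, 21)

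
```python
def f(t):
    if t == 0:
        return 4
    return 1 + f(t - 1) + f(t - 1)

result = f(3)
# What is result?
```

f(t) = 1 + 2·f(t-1), f(0)=4. Closed form: (4+1)·2^3 - 1 = 39.

Answer: 39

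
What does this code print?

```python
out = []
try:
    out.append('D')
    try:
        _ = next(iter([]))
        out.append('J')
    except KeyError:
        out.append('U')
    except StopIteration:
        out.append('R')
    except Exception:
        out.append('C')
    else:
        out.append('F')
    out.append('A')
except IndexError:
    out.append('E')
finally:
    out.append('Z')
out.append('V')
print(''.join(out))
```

Execution trace: 'D' (try body) → 'R' (inner except StopIteration) → 'A' (try body, no exception) → 'Z' (finally) → 'V' (after the try/except). Output: DRAZV

Answer: DRAZV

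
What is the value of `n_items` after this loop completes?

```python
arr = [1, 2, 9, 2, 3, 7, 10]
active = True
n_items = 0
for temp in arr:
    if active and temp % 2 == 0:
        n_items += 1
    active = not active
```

Count even values at even positions
`n_items` takes the values: 0 → 1

Answer: 1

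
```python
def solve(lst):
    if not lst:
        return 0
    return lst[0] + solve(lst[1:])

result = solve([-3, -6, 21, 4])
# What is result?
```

(-3) + (-6) + 21 + 4 + 0 = 16

Answer: 16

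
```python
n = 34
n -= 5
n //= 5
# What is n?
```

Trace:
`n = 34` → n = 34
`n -= 5` → n = 29
`n //= 5` → n = 5
So n = 5

Answer: 5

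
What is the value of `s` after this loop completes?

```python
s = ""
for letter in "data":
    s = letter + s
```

Reverse 'data'
`s` takes the values: "" → "d" → "ad" → "tad" → "atad"

Answer: "atad"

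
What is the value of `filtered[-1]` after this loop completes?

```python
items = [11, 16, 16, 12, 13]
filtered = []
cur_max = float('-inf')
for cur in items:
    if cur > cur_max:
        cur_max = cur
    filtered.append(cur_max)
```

Running max ends at 16
`filtered` takes the values: [] → [11] → [11, 16] → [11, 16, 16] → [11, 16, 16, 16] → [11, 16, 16, 16, 16]
So `filtered[-1]` = 16

Answer: 16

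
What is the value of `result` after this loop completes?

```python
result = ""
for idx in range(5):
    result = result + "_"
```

Repeat '_' 5 times
`result` takes the values: "" → "_" → "__" → "___" → "____" → "_____"

Answer: "_____"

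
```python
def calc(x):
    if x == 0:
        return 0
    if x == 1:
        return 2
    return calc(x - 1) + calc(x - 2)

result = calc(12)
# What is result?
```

Build up from base cases: calc(0)=0, calc(1)=2, calc(2)=2, calc(3)=4, calc(4)=6, calc(5)=10, calc(6)=16, ..., calc(12)=288

Answer: 288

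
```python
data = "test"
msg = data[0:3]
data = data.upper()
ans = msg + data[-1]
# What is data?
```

Trace:
`data = "test"` → data = 'test'
`msg = data[0:3]` → msg = 'tes'
`data = data.upper()` → data = 'TEST'
`ans = msg + data[-1]` → ans = 'tesT'
So data = 'TEST'

Answer: 'TEST'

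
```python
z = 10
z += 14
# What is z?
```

Trace:
`z = 10` → z = 10
`z += 14` → z = 24
So z = 24

Answer: 24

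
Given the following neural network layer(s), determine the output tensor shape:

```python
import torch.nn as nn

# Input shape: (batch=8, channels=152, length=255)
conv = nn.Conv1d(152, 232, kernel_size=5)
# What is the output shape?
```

Input: (8, 152, 255) -> Output: (8, 232, 251)

Answer: (8, 232, 251)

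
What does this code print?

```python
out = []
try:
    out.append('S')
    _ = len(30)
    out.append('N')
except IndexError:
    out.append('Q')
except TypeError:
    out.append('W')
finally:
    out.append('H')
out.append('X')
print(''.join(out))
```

Execution trace: 'S' (try body) → 'W' (except TypeError) → 'H' (finally) → 'X' (after the try/except). Output: SWHX

Answer: SWHX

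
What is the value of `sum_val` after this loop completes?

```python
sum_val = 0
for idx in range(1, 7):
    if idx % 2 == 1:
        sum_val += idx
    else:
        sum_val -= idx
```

Add odd, subtract even
`sum_val` takes the values: 0 → 1 → -1 → 2 → -2 → 3 → -3

Answer: -3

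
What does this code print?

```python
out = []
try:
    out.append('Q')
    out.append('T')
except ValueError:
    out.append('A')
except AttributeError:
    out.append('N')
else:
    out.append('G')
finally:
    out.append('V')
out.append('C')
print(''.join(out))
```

Execution trace: 'Q' (try body) → 'T' (try body, no exception) → 'G' (else) → 'V' (finally) → 'C' (after the try/except). Output: QTGVC

Answer: QTGVC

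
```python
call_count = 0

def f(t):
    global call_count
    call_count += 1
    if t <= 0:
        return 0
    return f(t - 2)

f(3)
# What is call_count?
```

Linear recursion stepping by 2: 3 calls from t=3 down to ≤0.

Answer: 3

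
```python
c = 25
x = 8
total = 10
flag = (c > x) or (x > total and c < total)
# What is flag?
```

Trace:
`c = 25` → c = 25
`x = 8` → x = 8
`total = 10` → total = 10
`flag = (c > x) or (x > total and c < total)` → flag = True
So flag = True

Answer: True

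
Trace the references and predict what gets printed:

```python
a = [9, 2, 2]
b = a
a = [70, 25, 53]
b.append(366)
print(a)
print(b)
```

Key concept: rebinding vs mutation: a is rebound to a new list, b still points at the original.
Step by step:
`a = [9, 2, 2]` → a = [9, 2, 2]
`b = a` → b = [9, 2, 2] (same object as a)
`a = [70, 25, 53]` → a = [70, 25, 53]
`b.append(366)` → b = [9, 2, 2, 366]
`print(a)` → prints [70, 25, 53]
`print(b)` → prints [9, 2, 2, 366]

Answer:
[70, 25, 53]
[9, 2, 2, 366]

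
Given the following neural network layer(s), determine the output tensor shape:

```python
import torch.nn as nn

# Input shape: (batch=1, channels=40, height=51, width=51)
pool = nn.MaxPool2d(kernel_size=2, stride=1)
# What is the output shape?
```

Input: (1, 40, 51, 51) -> Output: (1, 40, 50, 50)

Answer: (1, 40, 50, 50)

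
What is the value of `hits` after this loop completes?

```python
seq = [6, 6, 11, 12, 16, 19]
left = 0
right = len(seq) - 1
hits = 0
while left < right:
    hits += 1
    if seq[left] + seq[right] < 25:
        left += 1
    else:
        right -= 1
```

Steps to find pair summing to 25
`hits` takes the values: 0 → 1 → 2 → 3 → 4 → 5

Answer: 5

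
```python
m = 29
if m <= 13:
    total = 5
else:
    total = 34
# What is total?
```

Trace:
`m = 29` → m = 29
`if m <= 13: ...` → m <= 13 is False, take else branch → total = 34
So total = 34

Answer: 34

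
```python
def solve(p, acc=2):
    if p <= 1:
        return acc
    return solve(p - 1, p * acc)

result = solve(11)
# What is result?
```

Accumulator trace (n, acc): (11, 2) -> (10, 22) -> (9, 220) -> (8, 1980) -> (7, 15840) -> (6, 110880) -> (5, 665280) -> (4, 3326400) -> (3, 13305600) -> (2, 39916800) -> (1, 79833600) -> return 79833600

Answer: 79833600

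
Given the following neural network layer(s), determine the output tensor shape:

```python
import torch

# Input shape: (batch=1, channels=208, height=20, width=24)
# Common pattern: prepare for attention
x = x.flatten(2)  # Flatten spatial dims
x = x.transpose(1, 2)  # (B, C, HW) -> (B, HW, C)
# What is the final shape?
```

Input: (1, 208, 20, 24) -> after flatten(2): (1, 208, 480) -> Output: (1, 480, 208)

Answer: (1, 480, 208)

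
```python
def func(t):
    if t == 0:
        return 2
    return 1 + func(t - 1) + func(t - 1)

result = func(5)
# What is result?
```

func(t) = 1 + 2·func(t-1), func(0)=2. Closed form: (2+1)·2^5 - 1 = 95.

Answer: 95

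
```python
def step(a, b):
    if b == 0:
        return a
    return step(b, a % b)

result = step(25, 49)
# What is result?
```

step(25, 49) -> step(49, 25) -> step(25, 24) -> step(24, 1) -> step(1, 0) -> 1

Answer: 1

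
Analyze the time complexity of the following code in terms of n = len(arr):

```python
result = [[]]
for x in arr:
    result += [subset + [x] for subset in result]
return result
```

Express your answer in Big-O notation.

This is subset (power-set) generation — 2^n subsets, each materialised as a list of up to n elements. Time complexity: O(n · 2^n).

Answer: O(n · 2^n)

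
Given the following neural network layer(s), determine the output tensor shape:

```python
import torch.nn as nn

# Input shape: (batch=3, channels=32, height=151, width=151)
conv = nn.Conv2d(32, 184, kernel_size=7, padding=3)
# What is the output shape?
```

Input: (3, 32, 151, 151) -> Output: (3, 184, 151, 151)

Answer: (3, 184, 151, 151)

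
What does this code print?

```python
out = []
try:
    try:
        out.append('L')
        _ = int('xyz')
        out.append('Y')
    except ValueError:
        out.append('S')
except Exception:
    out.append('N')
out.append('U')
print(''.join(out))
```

Execution trace: 'L' (inner try body) → 'S' (inner except ValueError) → 'U' (after the try/except). Output: LSU

Answer: LSU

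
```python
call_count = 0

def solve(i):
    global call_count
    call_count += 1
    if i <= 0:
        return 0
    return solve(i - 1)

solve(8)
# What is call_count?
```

Linear recursion stepping by 1: 9 calls from i=8 down to ≤0.

Answer: 9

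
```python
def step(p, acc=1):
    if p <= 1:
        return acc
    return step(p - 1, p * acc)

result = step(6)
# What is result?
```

Accumulator trace (n, acc): (6, 1) -> (5, 6) -> (4, 30) -> (3, 120) -> (2, 360) -> (1, 720) -> return 720

Answer: 720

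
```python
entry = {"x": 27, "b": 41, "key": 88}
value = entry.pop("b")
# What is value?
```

Trace:
`entry = {"x": 27, "b": 41, "key": 88}` → entry = {'x': 27, 'b': 41, 'key': 88}
`value = entry.pop("b")` → entry = {'x': 27, 'key': 88}; value = 41
So value = 41

Answer: 41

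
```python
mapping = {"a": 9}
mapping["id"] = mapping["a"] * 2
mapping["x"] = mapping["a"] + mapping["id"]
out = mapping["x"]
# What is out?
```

Trace:
`mapping = {"a": 9}` → mapping = {'a': 9}
`mapping["id"] = mapping["a"] * 2` → mapping = {'a': 9, 'id': 18}
`mapping["x"] = mapping["a"] + mapping["id"]` → mapping = {'a': 9, 'id': 18, 'x': 27}
`out = mapping["x"]` → out = 27
So out = 27

Answer: 27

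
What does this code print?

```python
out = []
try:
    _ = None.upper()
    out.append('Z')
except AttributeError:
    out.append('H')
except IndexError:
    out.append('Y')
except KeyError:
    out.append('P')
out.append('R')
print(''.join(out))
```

Execution trace: 'H' (except AttributeError) → 'R' (after the try/except). Output: HR

Answer: HR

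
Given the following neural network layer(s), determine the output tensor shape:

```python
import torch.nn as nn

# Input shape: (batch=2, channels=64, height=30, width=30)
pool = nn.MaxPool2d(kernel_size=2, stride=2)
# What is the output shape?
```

Input: (2, 64, 30, 30) -> Output: (2, 64, 15, 15)

Answer: (2, 64, 15, 15)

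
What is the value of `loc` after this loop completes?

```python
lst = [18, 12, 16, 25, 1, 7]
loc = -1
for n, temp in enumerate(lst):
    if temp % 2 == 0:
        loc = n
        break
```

First even number index in [18, 12, 16, 25, 1, 7]
`loc` takes the values: -1 → 0

Answer: 0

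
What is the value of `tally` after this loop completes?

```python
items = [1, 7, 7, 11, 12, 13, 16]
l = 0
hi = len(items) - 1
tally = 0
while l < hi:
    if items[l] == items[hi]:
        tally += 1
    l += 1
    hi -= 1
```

Count matching pairs from ends
`tally` takes the values: 0

Answer: 0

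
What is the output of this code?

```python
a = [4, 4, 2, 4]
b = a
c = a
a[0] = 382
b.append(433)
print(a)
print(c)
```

Key concept: multiple aliases.
Step by step:
`a = [4, 4, 2, 4]` → a = [4, 4, 2, 4]
`b = a` → b = [4, 4, 2, 4] (same object as a)
`c = a` → c = [4, 4, 2, 4] (same object as a, b)
`a[0] = 382` → a = [382, 4, 2, 4] (same object as b, c); b = [382, 4, 2, 4] (same object as a, c); c = [382, 4, 2, 4] (same object as a, b)
`b.append(433)` → a = [382, 4, 2, 4, 433] (same object as b, c); b = [382, 4, 2, 4, 433] (same object as a, c); c = [382, 4, 2, 4, 433] (same object as a, b)
`print(a)` → prints [382, 4, 2, 4, 433]
`print(c)` → prints [382, 4, 2, 4, 433]

Answer:
[382, 4, 2, 4, 433]
[382, 4, 2, 4, 433]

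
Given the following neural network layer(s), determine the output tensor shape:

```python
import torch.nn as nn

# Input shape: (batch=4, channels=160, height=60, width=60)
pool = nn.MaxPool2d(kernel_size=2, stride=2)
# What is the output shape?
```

Input: (4, 160, 60, 60) -> Output: (4, 160, 30, 30)

Answer: (4, 160, 30, 30)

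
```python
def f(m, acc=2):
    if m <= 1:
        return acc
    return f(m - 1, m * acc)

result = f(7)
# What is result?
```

Accumulator trace (n, acc): (7, 2) -> (6, 14) -> (5, 84) -> (4, 420) -> (3, 1680) -> (2, 5040) -> (1, 10080) -> return 10080

Answer: 10080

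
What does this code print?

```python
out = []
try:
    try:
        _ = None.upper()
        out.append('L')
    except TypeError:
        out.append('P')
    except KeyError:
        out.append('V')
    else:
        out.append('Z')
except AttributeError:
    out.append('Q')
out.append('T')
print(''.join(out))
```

Execution trace: 'Q' (outer except AttributeError) → 'T' (after the try/except). Output: QT

Answer: QT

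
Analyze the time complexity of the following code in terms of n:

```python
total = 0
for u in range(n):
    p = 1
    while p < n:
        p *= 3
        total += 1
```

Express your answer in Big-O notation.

Each loop level contributes: n × log n. Multiplying the contributions gives O(n log n).

Answer: O(n log n)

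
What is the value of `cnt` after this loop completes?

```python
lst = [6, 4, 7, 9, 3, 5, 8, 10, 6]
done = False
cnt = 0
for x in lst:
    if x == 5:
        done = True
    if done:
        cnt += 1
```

Count elements after first 5 in [6, 4, 7, 9, 3, 5, 8, 10, 6]
`cnt` takes the values: 0 → 1 → 2 → 3 → 4

Answer: 4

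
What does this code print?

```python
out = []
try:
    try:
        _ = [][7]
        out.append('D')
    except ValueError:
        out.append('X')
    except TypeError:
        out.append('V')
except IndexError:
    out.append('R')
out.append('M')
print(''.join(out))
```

Execution trace: 'R' (outer except IndexError) → 'M' (after the try/except). Output: RM

Answer: RM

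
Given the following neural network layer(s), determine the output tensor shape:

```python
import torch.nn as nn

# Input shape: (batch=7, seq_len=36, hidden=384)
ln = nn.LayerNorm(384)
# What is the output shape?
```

Input: (7, 36, 384) -> Output: (7, 36, 384)

Answer: (7, 36, 384)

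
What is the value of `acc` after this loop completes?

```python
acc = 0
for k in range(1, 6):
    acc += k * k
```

Sum of squares 1² to 5² = 55
`acc` takes the values: 0 → 1 → 5 → 14 → 30 → 55

Answer: 55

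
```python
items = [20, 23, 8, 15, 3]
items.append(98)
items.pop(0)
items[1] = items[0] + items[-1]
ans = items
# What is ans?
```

Trace:
`items = [20, 23, 8, 15, 3]` → items = [20, 23, 8, 15, 3]
`items.append(98)` → items = [20, 23, 8, 15, 3, 98]
`items.pop(0)` → items = [23, 8, 15, 3, 98]
`items[1] = items[0] + items[-1]` → items = [23, 121, 15, 3, 98]
`ans = items` → ans = [23, 121, 15, 3, 98]
So ans = [23, 121, 15, 3, 98]

Answer: [23, 121, 15, 3, 98]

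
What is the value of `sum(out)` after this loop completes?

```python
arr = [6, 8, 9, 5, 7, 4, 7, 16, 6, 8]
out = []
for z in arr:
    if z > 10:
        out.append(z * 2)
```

Sum of doubled values > 10
`out` takes the values: [] → [32]
So `sum(out)` = 32

Answer: 32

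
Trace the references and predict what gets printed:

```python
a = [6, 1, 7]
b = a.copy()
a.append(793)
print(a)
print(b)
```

Key concept: list.copy() creates independent copy.
Step by step:
`a = [6, 1, 7]` → a = [6, 1, 7]
`b = a.copy()` → b = [6, 1, 7]
`a.append(793)` → a = [6, 1, 7, 793]
`print(a)` → prints [6, 1, 7, 793]
`print(b)` → prints [6, 1, 7]

Answer:
[6, 1, 7, 793]
[6, 1, 7]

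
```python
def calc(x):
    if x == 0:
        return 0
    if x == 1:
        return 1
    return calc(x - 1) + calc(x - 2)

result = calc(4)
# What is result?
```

Build up from base cases: calc(0)=0, calc(1)=1, calc(2)=1, calc(3)=2, calc(4)=3

Answer: 3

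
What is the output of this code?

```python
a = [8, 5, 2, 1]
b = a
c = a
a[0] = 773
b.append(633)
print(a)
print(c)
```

Key concept: multiple aliases.
Step by step:
`a = [8, 5, 2, 1]` → a = [8, 5, 2, 1]
`b = a` → b = [8, 5, 2, 1] (same object as a)
`c = a` → c = [8, 5, 2, 1] (same object as a, b)
`a[0] = 773` → a = [773, 5, 2, 1] (same object as b, c); b = [773, 5, 2, 1] (same object as a, c); c = [773, 5, 2, 1] (same object as a, b)
`b.append(633)` → a = [773, 5, 2, 1, 633] (same object as b, c); b = [773, 5, 2, 1, 633] (same object as a, c); c = [773, 5, 2, 1, 633] (same object as a, b)
`print(a)` → prints [773, 5, 2, 1, 633]
`print(c)` → prints [773, 5, 2, 1, 633]

Answer:
[773, 5, 2, 1, 633]
[773, 5, 2, 1, 633]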